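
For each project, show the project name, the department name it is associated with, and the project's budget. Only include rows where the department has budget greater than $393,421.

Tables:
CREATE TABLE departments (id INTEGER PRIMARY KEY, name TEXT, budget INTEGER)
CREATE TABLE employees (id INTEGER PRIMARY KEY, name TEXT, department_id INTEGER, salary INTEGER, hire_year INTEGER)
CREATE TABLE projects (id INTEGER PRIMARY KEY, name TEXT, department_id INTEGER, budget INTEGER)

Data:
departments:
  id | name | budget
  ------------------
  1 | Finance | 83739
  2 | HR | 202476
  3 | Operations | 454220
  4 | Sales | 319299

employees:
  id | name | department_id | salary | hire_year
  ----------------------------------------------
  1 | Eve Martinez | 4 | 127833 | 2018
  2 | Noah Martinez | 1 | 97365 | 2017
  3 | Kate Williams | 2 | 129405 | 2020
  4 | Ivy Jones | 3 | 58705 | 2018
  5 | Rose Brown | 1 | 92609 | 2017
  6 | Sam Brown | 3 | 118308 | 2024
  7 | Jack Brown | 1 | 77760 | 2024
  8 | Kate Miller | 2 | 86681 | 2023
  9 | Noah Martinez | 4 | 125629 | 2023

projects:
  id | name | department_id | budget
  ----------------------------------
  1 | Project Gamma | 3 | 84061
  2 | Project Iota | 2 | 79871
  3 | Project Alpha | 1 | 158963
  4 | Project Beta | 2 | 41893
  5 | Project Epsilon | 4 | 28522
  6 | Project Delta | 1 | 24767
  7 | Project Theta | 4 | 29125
SELECT c.name, p.name AS department, c.budget FROM projects c JOIN departments p ON c.department_id = p.id WHERE p.budget > 393421

Execution result:
name | department | budget
Project Gamma | Operations | 84061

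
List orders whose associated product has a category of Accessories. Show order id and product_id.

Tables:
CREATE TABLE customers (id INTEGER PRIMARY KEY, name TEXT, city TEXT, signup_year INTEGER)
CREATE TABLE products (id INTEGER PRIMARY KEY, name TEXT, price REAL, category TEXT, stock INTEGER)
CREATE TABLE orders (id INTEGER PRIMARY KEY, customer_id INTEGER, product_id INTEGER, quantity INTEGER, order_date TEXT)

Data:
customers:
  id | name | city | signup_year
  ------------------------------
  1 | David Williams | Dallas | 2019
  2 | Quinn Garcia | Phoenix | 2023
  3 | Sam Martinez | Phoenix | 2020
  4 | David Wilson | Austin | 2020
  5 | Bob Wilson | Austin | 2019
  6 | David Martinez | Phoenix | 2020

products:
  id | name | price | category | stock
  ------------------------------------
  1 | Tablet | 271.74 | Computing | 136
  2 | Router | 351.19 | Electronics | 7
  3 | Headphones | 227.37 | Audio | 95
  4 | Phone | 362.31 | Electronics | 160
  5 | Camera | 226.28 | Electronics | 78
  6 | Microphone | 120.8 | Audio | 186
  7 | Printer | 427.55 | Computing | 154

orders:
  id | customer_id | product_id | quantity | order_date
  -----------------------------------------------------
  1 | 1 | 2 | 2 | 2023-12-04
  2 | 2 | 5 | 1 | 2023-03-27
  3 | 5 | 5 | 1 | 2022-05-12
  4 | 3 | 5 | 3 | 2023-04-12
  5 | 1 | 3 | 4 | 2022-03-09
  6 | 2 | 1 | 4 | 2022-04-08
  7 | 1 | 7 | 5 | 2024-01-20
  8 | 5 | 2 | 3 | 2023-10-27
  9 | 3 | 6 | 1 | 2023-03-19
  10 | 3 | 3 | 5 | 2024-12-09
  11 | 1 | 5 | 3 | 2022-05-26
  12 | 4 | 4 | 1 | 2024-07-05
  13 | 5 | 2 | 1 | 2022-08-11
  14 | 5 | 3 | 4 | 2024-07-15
SELECT id, product_id FROM orders WHERE product_id IN (SELECT id FROM products WHERE category = 'Accessories')

Execution result:
(no rows)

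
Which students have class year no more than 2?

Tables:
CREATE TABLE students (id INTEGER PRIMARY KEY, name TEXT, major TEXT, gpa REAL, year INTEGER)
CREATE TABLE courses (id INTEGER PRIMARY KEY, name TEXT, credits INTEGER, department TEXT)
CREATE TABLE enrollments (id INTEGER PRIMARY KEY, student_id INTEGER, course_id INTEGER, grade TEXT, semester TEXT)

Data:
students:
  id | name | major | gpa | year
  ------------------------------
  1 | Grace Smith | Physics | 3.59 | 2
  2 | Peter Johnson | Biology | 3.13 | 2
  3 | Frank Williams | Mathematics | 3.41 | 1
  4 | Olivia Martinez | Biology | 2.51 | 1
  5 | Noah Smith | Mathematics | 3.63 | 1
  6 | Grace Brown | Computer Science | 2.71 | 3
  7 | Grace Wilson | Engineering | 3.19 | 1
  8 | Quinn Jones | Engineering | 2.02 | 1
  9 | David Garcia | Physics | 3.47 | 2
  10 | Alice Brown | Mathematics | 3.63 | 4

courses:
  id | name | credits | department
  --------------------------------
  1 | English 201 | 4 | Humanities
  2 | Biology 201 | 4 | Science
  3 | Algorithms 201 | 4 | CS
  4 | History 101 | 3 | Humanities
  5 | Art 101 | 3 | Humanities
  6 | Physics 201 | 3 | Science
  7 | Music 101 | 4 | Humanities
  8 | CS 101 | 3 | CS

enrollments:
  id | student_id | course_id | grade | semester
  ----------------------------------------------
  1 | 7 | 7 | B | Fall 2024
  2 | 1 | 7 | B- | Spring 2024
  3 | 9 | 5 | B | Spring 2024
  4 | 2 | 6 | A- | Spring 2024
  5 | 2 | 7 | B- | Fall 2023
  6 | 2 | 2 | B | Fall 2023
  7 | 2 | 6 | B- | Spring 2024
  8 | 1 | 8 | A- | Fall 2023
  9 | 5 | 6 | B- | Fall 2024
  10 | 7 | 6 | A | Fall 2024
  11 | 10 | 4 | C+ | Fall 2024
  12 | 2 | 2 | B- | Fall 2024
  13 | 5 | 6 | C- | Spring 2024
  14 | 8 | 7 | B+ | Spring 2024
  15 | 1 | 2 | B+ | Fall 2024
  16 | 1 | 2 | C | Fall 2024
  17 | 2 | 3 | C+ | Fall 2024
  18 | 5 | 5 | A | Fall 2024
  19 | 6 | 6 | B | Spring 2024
SELECT name, year FROM students WHERE year <= 2

Execution result:
name | year
Grace Smith | 2
Peter Johnson | 2
Frank Williams | 1
Olivia Martinez | 1
Noah Smith | 1
Grace Wilson | 1
Quinn Jones | 1
David Garcia | 2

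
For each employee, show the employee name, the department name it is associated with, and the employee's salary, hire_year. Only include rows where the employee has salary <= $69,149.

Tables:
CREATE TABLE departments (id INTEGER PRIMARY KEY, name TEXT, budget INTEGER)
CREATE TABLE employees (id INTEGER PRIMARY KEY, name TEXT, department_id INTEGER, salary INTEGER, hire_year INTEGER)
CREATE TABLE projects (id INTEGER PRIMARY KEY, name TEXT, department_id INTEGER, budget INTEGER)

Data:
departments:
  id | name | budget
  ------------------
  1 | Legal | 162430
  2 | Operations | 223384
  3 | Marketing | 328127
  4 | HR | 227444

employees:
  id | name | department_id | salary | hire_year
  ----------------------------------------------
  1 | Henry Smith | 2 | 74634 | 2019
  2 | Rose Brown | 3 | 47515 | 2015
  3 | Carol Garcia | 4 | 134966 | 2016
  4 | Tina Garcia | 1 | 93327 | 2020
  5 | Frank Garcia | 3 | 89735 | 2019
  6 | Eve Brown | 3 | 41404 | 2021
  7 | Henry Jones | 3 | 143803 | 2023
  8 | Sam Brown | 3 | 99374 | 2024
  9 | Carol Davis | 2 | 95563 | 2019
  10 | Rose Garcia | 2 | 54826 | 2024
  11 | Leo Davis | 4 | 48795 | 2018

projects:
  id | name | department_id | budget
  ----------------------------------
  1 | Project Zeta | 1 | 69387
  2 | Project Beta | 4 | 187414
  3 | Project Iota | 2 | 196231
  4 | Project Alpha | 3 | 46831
SELECT c.name, p.name AS department, c.salary, c.hire_year FROM employees c JOIN departments p ON c.department_id = p.id WHERE c.salary <= 69149

Execution result:
name | department | salary | hire_year
Rose Brown | Marketing | 47515 | 2015
Eve Brown | Marketing | 41404 | 2021
Rose Garcia | Operations | 54826 | 2024
Leo Davis | HR | 48795 | 2018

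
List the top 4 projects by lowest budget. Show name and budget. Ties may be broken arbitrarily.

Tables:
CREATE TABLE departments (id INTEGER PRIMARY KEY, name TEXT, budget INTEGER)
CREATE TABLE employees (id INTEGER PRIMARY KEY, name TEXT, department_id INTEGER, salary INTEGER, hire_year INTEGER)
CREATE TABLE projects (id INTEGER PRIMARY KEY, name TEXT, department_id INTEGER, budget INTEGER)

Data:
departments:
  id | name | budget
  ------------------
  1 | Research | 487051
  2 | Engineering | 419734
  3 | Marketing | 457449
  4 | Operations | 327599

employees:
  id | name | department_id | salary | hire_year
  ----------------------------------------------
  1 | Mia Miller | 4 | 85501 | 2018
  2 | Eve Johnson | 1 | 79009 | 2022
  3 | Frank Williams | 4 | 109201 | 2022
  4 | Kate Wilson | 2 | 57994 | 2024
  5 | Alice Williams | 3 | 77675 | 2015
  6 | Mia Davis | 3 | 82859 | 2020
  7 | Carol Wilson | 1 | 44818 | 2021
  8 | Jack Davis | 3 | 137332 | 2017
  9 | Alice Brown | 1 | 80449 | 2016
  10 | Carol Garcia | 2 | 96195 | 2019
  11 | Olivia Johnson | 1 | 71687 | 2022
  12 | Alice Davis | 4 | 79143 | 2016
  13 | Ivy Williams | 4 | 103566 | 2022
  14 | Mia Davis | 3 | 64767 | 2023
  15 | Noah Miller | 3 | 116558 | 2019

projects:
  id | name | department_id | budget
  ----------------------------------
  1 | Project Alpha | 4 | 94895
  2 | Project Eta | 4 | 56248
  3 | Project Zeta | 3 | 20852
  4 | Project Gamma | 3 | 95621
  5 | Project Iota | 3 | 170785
SELECT name, budget FROM projects ORDER BY budget ASC LIMIT 4

Execution result:
name | budget
Project Zeta | 20852
Project Eta | 56248
Project Alpha | 94895
Project Gamma | 95621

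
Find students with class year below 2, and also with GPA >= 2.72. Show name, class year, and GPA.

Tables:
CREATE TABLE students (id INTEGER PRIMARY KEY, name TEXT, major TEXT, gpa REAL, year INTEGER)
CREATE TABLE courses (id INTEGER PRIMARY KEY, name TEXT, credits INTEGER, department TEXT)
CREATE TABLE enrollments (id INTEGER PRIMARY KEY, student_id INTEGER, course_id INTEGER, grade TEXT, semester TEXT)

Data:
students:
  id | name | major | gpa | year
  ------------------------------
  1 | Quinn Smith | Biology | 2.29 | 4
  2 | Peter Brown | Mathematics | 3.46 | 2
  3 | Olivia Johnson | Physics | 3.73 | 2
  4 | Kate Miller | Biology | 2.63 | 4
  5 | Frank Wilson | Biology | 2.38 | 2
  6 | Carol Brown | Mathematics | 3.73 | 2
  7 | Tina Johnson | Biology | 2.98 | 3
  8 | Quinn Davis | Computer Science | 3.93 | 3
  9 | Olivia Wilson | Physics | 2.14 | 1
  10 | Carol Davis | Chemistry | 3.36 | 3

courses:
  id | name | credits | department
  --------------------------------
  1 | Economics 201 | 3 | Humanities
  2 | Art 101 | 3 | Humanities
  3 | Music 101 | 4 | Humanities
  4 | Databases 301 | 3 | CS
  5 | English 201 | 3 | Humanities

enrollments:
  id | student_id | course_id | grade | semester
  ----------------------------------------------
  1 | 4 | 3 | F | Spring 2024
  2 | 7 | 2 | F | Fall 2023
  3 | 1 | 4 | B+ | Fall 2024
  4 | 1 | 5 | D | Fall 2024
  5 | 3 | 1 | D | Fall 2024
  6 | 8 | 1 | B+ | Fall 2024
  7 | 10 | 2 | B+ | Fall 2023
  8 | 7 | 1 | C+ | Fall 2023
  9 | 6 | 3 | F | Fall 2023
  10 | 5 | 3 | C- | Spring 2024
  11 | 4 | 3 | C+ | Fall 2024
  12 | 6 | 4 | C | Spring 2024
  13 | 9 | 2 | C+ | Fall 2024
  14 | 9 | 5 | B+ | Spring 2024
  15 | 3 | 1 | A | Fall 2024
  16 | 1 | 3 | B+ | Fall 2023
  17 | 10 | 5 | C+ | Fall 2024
SELECT name, year, gpa FROM students WHERE year < 2 AND gpa >= 2.72

Execution result:
(no rows)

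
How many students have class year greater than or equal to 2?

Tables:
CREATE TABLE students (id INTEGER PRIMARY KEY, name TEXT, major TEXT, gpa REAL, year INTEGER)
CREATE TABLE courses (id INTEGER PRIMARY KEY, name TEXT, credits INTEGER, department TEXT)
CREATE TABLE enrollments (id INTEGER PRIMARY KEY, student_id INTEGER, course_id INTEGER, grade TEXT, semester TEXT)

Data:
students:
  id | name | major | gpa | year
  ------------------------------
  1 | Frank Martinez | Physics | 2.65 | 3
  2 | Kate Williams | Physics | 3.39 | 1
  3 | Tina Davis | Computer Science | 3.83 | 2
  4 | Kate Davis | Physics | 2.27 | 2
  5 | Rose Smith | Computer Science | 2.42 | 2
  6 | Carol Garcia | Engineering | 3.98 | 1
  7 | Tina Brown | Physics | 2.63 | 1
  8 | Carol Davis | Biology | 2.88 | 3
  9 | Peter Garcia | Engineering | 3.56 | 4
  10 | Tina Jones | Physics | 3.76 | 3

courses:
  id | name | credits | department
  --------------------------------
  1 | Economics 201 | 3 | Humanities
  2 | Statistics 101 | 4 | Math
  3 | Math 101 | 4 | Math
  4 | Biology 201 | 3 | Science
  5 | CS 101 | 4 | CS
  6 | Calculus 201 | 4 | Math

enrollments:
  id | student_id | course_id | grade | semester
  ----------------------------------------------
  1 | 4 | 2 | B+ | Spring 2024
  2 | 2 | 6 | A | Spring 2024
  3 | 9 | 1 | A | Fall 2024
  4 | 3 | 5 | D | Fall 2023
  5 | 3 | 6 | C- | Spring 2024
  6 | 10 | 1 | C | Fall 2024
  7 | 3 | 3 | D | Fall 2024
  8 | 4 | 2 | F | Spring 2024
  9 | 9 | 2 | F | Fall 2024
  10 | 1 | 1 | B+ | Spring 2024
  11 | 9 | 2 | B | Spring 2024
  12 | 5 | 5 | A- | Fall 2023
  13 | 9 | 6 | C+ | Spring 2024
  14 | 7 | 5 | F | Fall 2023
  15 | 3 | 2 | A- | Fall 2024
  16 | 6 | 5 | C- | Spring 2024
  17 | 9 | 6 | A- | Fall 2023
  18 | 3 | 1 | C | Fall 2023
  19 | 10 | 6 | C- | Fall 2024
SELECT COUNT(*) FROM students WHERE year >= 2

Execution result:
7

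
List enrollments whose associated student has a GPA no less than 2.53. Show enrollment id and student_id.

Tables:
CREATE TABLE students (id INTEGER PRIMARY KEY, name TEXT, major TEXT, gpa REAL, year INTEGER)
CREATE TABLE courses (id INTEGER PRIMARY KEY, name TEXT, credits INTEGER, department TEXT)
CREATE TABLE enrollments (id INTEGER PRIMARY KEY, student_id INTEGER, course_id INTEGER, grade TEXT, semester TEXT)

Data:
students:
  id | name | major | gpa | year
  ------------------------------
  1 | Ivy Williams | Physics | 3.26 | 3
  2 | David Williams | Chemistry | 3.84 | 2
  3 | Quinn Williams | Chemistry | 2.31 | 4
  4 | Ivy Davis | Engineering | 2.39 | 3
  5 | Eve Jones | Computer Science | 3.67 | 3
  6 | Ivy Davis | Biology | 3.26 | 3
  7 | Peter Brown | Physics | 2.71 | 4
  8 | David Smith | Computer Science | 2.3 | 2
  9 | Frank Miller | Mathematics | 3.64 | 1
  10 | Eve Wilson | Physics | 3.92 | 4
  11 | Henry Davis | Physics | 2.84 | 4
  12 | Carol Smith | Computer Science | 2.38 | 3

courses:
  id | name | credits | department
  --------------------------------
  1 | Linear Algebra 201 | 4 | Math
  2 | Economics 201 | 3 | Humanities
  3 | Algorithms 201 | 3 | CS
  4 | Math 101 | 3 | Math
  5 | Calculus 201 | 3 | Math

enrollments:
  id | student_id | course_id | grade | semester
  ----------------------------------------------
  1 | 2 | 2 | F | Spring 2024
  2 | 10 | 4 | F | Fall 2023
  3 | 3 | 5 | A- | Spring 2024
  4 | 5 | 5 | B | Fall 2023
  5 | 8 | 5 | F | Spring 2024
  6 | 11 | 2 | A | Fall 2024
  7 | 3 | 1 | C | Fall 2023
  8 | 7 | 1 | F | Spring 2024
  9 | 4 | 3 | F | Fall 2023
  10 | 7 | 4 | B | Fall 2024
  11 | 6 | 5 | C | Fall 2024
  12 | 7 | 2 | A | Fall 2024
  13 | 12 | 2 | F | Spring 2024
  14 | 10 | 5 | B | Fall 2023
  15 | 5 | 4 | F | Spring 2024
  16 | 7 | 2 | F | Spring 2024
SELECT id, student_id FROM enrollments WHERE student_id IN (SELECT id FROM students WHERE gpa >= 2.53)

Execution result:
id | student_id
1 | 2
2 | 10
4 | 5
6 | 11
8 | 7
10 | 7
11 | 6
12 | 7
14 | 10
15 | 5
16 | 7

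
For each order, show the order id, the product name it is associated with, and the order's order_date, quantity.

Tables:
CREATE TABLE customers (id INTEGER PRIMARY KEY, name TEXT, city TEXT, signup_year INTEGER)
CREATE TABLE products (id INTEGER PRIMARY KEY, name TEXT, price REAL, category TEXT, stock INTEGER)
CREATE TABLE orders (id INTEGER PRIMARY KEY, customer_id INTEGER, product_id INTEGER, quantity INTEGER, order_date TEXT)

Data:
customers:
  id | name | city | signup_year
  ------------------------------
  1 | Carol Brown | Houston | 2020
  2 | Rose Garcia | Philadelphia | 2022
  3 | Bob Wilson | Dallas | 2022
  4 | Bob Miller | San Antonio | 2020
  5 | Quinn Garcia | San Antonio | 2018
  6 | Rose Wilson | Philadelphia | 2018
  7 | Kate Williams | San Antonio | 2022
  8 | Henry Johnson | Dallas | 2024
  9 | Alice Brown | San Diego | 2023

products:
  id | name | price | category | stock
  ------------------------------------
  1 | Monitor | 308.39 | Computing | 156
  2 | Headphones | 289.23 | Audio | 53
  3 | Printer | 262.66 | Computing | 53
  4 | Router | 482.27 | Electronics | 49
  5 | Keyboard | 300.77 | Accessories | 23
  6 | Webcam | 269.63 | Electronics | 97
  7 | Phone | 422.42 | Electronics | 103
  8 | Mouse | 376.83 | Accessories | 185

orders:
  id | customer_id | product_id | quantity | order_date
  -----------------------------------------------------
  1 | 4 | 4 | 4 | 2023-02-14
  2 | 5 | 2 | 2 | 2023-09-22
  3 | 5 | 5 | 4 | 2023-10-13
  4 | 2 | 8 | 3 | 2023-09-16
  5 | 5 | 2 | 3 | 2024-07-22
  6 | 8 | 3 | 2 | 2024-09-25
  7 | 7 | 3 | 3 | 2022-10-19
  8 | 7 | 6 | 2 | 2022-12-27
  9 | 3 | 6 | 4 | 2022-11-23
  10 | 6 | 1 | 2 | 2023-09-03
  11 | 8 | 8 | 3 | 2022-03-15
SELECT c.id, p.name AS product, c.order_date, c.quantity FROM orders c JOIN products p ON c.product_id = p.id

Execution result:
id | product | order_date | quantity
1 | Router | 2023-02-14 | 4
2 | Headphones | 2023-09-22 | 2
3 | Keyboard | 2023-10-13 | 4
4 | Mouse | 2023-09-16 | 3
5 | Headphones | 2024-07-22 | 3
6 | Printer | 2024-09-25 | 2
7 | Printer | 2022-10-19 | 3
8 | Webcam | 2022-12-27 | 2
9 | Webcam | 2022-11-23 | 4
10 | Monitor | 2023-09-03 | 2
11 | Mouse | 2022-03-15 | 3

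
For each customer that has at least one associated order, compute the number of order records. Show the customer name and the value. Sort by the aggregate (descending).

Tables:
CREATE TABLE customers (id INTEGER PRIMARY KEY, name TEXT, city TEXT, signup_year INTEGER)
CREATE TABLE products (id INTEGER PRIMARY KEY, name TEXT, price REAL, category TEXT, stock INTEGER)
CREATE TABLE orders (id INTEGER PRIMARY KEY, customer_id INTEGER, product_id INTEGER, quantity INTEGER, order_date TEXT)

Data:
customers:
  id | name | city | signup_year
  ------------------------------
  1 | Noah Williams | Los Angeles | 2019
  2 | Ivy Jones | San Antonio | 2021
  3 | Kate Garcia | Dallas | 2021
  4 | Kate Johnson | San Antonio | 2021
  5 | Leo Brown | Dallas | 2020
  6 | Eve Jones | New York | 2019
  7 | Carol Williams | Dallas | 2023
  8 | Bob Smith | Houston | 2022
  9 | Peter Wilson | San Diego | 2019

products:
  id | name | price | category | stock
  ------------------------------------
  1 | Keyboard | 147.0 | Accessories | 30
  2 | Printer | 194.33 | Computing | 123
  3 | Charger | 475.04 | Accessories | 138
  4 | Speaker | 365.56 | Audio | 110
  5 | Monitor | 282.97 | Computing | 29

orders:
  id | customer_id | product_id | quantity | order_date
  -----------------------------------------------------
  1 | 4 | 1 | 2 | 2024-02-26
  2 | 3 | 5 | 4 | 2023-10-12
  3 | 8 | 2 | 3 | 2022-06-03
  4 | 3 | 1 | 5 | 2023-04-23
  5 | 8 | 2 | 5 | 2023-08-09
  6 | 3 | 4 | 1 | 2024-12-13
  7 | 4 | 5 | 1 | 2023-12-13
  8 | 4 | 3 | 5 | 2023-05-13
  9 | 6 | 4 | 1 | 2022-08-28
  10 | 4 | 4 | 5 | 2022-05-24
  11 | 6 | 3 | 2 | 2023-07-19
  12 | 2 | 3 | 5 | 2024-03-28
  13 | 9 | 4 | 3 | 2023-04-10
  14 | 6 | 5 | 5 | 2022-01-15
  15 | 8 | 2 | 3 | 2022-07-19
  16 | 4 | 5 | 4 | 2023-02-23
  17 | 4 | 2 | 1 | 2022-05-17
SELECT p.name, COUNT(*) AS n FROM orders c JOIN customers p ON c.customer_id = p.id GROUP BY p.id, p.name ORDER BY n DESC

Execution result:
name | n
Kate Johnson | 6
Kate Garcia | 3
Eve Jones | 3
Bob Smith | 3
Ivy Jones | 1
Peter Wilson | 1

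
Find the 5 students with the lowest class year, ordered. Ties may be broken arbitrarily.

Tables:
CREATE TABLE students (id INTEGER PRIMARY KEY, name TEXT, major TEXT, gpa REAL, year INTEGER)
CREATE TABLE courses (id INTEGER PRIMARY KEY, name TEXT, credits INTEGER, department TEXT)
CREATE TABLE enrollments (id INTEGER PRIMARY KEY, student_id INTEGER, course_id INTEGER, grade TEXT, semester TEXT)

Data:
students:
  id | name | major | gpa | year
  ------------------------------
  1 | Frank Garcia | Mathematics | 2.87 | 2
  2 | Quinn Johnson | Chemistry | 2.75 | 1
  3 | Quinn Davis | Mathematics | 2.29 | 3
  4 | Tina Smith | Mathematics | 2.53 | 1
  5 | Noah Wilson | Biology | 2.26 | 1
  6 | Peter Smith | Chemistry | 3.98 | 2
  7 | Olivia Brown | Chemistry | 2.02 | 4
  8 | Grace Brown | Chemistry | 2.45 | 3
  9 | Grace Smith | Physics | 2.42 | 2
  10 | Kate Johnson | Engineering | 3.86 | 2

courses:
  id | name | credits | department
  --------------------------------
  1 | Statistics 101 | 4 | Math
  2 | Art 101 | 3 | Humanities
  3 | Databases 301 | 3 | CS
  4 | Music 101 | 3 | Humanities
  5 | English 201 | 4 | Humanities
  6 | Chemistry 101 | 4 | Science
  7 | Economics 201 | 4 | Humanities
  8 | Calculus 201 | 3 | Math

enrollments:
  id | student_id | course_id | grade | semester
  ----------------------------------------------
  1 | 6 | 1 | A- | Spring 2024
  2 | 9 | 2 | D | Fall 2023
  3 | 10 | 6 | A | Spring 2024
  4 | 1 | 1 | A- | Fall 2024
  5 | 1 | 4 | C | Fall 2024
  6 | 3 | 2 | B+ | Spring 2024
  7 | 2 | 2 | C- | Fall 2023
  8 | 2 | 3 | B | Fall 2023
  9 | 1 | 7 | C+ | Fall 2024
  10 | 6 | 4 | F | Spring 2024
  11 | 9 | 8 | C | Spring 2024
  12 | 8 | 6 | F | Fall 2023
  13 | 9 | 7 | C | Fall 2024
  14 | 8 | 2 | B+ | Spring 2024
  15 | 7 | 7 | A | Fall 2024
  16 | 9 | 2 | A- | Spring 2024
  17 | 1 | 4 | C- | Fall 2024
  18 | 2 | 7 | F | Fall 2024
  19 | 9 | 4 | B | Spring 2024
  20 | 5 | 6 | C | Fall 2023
SELECT name, year FROM students ORDER BY year ASC LIMIT 5

Execution result:
name | year
Quinn Johnson | 1
Tina Smith | 1
Noah Wilson | 1
Frank Garcia | 2
Peter Smith | 2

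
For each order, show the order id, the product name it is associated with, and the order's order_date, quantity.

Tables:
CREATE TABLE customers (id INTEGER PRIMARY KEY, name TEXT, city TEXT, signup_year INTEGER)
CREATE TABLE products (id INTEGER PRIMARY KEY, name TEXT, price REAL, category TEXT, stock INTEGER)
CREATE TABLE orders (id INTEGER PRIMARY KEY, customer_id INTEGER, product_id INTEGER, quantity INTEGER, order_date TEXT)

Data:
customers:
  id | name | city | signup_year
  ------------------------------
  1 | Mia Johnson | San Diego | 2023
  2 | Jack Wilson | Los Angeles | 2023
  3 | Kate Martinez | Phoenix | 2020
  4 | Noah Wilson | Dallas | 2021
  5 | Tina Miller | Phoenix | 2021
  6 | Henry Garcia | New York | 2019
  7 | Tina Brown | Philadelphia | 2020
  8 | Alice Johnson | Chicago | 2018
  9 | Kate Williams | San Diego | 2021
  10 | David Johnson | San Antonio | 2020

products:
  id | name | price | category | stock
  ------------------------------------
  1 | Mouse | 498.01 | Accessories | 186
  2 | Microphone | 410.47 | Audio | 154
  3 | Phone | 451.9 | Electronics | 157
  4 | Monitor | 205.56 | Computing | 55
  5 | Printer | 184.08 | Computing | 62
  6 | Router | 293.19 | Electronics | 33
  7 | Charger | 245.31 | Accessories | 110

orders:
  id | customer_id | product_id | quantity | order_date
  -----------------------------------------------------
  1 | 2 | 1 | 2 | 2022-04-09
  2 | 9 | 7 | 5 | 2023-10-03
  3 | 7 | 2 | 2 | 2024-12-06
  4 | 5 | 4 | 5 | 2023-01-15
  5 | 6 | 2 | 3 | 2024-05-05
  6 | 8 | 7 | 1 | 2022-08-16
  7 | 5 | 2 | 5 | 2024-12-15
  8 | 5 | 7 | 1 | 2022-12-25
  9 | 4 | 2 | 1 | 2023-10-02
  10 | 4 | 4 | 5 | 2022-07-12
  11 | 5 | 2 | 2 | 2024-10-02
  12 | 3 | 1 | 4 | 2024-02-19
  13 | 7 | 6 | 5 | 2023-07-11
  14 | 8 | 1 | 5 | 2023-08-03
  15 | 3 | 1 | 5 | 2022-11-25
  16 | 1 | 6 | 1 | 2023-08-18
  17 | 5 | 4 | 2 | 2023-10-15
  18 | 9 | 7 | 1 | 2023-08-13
SELECT c.id, p.name AS product, c.order_date, c.quantity FROM orders c JOIN products p ON c.product_id = p.id

Execution result:
id | product | order_date | quantity
1 | Mouse | 2022-04-09 | 2
2 | Charger | 2023-10-03 | 5
3 | Microphone | 2024-12-06 | 2
4 | Monitor | 2023-01-15 | 5
5 | Microphone | 2024-05-05 | 3
6 | Charger | 2022-08-16 | 1
7 | Microphone | 2024-12-15 | 5
8 | Charger | 2022-12-25 | 1
9 | Microphone | 2023-10-02 | 1
10 | Monitor | 2022-07-12 | 5
11 | Microphone | 2024-10-02 | 2
12 | Mouse | 2024-02-19 | 4
13 | Router | 2023-07-11 | 5
14 | Mouse | 2023-08-03 | 5
15 | Mouse | 2022-11-25 | 5
16 | Router | 2023-08-18 | 1
17 | Monitor | 2023-10-15 | 2
18 | Charger | 2023-08-13 | 1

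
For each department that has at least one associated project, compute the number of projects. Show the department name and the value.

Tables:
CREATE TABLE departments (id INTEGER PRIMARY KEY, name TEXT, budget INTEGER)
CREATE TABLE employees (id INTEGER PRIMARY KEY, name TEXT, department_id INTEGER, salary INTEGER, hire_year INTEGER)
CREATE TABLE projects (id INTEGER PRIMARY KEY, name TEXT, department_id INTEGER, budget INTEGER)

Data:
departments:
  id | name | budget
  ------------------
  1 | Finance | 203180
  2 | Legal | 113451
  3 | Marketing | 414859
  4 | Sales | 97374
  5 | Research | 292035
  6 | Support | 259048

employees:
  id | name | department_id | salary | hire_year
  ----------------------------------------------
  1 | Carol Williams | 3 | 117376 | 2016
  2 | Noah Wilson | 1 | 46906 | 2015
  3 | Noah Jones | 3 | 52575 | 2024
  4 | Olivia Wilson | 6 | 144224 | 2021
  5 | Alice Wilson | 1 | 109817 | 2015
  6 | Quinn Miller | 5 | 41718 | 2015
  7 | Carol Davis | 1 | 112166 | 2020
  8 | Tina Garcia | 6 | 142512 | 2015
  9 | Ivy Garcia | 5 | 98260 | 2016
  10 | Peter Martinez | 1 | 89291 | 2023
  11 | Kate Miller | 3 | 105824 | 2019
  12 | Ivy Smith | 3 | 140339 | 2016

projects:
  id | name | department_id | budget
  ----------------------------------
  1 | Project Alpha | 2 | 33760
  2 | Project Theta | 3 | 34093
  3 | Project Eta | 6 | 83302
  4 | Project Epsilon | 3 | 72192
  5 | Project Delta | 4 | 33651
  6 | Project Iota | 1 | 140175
SELECT p.name, COUNT(*) AS n FROM projects c JOIN departments p ON c.department_id = p.id GROUP BY p.id, p.name

Execution result:
name | n
Finance | 1
Legal | 1
Marketing | 2
Sales | 1
Support | 1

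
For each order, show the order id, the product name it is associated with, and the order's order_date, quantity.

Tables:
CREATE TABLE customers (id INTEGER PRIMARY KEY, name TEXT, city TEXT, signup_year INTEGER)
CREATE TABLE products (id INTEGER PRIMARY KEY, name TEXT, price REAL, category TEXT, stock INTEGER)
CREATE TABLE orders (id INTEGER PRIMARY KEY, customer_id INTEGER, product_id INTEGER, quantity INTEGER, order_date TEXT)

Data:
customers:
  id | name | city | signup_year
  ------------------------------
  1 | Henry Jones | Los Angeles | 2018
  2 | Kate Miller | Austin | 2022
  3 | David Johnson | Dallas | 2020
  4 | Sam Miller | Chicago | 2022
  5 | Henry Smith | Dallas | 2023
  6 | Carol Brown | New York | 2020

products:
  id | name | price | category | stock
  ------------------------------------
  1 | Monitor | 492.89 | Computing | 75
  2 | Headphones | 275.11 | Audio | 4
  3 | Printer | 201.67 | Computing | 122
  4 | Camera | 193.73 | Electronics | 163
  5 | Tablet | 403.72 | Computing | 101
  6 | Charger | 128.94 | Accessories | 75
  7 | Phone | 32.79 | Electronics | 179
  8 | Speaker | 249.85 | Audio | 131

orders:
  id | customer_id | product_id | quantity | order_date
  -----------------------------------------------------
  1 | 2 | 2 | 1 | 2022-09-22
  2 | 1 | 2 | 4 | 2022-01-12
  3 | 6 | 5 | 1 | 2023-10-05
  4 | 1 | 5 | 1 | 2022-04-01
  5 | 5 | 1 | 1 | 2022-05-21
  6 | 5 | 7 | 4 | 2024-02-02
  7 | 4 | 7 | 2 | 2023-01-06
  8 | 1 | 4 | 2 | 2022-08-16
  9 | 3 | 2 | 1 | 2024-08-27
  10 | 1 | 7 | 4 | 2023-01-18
SELECT c.id, p.name AS product, c.order_date, c.quantity FROM orders c JOIN products p ON c.product_id = p.id

Execution result:
id | product | order_date | quantity
1 | Headphones | 2022-09-22 | 1
2 | Headphones | 2022-01-12 | 4
3 | Tablet | 2023-10-05 | 1
4 | Tablet | 2022-04-01 | 1
5 | Monitor | 2022-05-21 | 1
6 | Phone | 2024-02-02 | 4
7 | Phone | 2023-01-06 | 2
8 | Camera | 2022-08-16 | 2
9 | Headphones | 2024-08-27 | 1
10 | Phone | 2023-01-18 | 4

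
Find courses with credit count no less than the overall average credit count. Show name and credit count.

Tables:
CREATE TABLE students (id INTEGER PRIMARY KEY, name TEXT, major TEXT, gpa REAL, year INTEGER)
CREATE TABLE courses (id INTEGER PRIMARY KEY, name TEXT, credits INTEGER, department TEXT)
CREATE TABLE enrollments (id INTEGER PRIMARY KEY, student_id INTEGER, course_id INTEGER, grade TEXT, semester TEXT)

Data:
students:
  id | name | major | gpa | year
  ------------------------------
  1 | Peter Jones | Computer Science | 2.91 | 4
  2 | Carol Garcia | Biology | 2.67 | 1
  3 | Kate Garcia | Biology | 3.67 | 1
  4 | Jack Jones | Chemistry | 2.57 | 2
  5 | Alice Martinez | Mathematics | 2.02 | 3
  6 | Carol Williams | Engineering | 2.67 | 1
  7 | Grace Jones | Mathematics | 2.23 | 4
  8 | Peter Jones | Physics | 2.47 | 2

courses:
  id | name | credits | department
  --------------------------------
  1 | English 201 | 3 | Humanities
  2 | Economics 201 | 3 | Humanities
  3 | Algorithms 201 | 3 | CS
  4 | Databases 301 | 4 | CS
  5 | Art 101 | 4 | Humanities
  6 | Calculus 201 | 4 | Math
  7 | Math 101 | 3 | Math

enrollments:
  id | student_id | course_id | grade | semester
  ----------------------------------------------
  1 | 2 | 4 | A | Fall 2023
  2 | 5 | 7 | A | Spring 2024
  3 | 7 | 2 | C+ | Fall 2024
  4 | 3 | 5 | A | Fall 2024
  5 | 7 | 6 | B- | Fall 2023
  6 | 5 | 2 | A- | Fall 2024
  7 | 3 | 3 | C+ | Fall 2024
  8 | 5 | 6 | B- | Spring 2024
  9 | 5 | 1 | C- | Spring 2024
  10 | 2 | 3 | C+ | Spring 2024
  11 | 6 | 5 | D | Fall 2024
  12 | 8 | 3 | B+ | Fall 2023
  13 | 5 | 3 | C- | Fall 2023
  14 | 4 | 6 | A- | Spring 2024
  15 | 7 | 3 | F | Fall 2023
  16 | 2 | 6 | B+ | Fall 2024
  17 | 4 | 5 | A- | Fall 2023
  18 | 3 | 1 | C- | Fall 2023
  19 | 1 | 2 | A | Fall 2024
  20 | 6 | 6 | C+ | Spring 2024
SELECT name, credits FROM courses WHERE credits >= (SELECT AVG(credits) FROM courses)

Execution result:
name | credits
Databases 301 | 4
Art 101 | 4
Calculus 201 | 4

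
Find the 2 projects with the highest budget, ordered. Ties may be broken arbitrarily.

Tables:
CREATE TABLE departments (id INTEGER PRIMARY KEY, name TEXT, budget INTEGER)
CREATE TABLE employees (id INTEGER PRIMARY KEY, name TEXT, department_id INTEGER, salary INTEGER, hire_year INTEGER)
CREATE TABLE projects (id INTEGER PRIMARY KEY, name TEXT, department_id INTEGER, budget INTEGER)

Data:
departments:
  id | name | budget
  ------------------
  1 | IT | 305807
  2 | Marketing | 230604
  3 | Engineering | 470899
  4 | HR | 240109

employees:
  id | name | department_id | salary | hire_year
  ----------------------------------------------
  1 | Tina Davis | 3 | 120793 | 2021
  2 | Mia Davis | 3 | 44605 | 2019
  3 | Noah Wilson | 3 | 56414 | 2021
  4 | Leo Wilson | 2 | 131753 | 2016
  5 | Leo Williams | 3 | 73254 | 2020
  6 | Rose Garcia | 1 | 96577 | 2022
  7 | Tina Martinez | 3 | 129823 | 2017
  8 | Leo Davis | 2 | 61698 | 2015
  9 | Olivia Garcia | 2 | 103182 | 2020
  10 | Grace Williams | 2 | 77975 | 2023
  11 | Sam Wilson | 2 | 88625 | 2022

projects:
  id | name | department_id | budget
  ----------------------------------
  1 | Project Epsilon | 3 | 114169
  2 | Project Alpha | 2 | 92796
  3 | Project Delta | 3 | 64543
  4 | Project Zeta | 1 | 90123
SELECT name, budget FROM projects ORDER BY budget DESC LIMIT 2

Execution result:
name | budget
Project Epsilon | 114169
Project Alpha | 92796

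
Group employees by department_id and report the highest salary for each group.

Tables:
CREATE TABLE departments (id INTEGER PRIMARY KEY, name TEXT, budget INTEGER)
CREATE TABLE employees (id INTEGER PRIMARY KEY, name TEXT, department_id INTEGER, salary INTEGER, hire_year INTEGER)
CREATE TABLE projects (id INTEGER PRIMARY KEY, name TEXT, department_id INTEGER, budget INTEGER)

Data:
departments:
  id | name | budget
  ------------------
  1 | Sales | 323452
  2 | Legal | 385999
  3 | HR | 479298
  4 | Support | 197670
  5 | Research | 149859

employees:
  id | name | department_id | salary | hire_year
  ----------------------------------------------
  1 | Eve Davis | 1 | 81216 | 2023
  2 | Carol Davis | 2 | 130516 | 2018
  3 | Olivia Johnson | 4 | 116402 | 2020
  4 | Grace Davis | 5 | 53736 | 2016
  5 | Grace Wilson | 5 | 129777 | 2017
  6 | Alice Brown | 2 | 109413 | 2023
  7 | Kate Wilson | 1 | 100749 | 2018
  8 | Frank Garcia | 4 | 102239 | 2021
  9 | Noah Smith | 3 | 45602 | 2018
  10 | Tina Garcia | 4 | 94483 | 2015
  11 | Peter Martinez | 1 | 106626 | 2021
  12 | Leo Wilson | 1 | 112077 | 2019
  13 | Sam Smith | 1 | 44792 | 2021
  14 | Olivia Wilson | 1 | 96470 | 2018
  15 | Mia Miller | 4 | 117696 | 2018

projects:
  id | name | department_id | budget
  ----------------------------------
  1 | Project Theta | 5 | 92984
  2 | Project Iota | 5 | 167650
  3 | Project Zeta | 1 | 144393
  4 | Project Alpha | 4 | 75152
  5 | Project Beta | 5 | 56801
SELECT department_id, MAX(salary) AS max_salary FROM employees GROUP BY department_id

Execution result:
department_id | max_salary
1 | 112077
2 | 130516
3 | 45602
4 | 117696
5 | 129777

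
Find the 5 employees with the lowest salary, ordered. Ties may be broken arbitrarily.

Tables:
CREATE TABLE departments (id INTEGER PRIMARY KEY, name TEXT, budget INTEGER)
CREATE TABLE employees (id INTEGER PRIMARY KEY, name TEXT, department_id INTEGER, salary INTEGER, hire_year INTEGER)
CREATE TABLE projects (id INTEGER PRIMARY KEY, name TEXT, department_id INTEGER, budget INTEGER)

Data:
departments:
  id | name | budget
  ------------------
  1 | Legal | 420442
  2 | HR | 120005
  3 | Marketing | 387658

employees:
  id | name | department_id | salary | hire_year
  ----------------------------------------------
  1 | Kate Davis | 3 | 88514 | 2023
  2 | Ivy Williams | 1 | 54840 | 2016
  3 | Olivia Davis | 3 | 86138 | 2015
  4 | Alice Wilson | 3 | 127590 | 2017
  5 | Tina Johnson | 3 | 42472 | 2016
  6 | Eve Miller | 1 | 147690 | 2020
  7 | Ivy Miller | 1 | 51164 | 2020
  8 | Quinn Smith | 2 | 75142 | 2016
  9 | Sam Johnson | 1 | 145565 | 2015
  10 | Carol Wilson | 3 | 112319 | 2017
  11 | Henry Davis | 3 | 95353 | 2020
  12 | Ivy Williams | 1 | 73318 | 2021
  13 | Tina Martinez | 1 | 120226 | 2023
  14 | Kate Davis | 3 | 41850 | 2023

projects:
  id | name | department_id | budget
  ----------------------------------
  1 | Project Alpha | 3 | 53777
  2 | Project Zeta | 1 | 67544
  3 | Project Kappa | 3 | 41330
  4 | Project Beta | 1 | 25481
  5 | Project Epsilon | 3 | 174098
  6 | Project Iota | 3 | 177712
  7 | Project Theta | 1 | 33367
SELECT name, salary FROM employees ORDER BY salary ASC LIMIT 5

Execution result:
name | salary
Kate Davis | 41850
Tina Johnson | 42472
Ivy Miller | 51164
Ivy Williams | 54840
Ivy Williams | 73318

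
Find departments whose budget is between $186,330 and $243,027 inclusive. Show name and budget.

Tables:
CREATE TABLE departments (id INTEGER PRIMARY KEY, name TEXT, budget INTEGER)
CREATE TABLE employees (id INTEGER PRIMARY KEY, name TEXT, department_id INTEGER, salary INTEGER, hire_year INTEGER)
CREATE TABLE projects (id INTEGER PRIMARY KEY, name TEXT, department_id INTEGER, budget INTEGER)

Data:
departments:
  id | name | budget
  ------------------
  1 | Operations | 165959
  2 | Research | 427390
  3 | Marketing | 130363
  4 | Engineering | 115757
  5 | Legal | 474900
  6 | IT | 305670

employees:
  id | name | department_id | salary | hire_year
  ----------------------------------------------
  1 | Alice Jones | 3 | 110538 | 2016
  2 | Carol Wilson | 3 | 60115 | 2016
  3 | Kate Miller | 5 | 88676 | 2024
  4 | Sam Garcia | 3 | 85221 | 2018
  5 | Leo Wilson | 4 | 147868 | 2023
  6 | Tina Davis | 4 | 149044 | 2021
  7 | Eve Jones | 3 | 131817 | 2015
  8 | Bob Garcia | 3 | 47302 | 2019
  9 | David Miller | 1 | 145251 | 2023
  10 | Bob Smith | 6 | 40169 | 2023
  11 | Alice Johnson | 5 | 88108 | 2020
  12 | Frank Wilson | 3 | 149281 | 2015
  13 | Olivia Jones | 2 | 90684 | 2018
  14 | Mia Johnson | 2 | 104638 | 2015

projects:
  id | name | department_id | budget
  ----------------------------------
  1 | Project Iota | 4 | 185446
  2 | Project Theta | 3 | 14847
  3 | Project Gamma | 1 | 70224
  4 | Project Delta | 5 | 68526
SELECT name, budget FROM departments WHERE budget BETWEEN 186330 AND 243027

Execution result:
(no rows)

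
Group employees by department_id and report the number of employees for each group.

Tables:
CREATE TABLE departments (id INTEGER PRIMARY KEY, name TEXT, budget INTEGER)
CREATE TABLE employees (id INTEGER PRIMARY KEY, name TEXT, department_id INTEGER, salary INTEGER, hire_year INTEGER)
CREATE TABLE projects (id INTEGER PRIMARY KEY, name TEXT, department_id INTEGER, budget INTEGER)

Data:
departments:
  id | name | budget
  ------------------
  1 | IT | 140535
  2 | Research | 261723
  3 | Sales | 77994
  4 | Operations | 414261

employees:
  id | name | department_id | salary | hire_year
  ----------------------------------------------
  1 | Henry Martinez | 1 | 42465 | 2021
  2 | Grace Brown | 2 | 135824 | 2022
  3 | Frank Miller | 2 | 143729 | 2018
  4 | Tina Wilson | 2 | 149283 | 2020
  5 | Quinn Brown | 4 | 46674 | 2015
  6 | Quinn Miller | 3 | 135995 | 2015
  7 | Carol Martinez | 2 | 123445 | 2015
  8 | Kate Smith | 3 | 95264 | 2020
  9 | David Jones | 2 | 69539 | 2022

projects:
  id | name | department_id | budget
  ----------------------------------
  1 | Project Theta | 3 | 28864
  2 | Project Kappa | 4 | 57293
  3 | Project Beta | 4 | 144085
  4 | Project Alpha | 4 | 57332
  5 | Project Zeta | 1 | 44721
SELECT department_id, COUNT(*) AS n FROM employees GROUP BY department_id

Execution result:
department_id | n
1 | 1
2 | 5
3 | 2
4 | 1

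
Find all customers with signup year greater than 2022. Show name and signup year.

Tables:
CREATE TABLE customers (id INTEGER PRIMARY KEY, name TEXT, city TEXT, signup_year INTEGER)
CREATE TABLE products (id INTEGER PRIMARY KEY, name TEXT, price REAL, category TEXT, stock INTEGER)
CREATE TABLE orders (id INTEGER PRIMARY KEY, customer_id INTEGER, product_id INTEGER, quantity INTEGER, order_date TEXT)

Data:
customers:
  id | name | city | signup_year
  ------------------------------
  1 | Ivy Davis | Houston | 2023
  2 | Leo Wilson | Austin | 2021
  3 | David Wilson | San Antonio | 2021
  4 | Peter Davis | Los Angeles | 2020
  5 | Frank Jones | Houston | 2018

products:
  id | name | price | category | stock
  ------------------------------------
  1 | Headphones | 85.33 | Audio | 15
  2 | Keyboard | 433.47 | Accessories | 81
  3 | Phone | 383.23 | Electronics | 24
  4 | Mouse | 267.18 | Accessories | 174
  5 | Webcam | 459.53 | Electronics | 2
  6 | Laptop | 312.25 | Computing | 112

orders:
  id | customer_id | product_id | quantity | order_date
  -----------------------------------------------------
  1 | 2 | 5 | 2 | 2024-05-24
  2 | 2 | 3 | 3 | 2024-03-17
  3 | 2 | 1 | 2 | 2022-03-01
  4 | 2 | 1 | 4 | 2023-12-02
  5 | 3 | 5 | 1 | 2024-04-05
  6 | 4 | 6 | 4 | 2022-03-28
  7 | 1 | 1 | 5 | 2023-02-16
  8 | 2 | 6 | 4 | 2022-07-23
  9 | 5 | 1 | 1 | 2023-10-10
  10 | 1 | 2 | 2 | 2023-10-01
SELECT name, signup_year FROM customers WHERE signup_year > 2022

Execution result:
name | signup_year
Ivy Davis | 2023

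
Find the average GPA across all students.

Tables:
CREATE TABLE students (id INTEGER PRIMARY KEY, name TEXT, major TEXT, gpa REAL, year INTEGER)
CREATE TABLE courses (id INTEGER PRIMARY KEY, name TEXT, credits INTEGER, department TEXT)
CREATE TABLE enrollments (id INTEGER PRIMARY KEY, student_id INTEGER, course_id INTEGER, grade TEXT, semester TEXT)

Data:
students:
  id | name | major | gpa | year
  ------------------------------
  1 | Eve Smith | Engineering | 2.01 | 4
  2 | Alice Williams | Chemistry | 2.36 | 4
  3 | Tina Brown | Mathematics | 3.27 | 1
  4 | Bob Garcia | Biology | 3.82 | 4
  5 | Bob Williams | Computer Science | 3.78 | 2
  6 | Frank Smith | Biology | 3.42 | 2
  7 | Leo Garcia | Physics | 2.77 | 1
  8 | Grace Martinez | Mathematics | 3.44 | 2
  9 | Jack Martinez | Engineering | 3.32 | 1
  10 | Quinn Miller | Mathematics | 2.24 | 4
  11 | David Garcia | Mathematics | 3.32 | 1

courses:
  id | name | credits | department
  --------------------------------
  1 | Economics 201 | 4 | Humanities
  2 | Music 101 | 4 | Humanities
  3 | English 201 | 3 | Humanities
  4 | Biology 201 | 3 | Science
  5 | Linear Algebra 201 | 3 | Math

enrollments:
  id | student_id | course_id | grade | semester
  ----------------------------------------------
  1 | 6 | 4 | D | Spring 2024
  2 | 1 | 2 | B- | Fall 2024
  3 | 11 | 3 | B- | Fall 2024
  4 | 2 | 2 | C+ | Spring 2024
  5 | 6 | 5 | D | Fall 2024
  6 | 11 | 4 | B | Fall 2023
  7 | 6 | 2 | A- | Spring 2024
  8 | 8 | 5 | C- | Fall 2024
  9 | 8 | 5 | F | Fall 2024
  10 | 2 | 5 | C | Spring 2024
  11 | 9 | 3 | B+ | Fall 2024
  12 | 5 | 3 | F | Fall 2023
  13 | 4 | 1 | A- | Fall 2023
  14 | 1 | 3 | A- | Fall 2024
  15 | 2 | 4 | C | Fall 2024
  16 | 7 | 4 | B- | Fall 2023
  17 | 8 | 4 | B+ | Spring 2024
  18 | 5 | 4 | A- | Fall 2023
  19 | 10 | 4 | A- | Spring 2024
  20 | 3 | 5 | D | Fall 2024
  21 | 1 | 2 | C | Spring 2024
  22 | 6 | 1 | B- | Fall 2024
SELECT AVG(gpa) FROM students

Execution result:
3.07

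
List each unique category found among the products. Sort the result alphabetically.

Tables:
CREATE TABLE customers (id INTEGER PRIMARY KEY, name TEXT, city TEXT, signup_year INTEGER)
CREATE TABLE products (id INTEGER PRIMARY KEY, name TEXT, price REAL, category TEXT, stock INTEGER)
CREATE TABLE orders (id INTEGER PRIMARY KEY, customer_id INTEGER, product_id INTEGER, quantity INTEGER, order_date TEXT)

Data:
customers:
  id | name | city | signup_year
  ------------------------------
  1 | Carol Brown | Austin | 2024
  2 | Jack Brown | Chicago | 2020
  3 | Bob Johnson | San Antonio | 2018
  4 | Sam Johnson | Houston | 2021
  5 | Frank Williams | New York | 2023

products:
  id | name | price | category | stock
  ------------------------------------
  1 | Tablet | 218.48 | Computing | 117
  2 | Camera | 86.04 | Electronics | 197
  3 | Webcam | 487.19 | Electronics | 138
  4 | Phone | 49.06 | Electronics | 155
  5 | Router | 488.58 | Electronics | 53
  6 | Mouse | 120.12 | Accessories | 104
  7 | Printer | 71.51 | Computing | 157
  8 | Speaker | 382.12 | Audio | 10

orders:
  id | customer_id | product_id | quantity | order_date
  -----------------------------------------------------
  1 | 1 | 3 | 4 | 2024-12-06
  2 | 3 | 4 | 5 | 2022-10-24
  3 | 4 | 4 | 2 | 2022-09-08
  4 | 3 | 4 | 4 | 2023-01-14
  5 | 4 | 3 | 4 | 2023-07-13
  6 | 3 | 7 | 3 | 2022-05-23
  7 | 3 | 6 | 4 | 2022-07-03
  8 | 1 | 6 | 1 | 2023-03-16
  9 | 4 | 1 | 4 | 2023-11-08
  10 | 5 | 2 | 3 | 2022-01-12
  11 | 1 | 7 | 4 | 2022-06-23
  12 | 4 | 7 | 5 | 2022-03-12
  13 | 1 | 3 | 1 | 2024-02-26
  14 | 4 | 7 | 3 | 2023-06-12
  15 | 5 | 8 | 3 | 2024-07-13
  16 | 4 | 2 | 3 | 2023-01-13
SELECT DISTINCT category FROM products ORDER BY category

Execution result:
category
Accessories
Audio
Computing
Electronics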